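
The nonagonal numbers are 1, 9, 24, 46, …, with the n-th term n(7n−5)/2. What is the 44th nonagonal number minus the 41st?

885

44·(7·44 − 5)/2 = 6666 and 41·(7·41 − 5)/2 = 5781.
Difference: 6666 − 5781 = 885.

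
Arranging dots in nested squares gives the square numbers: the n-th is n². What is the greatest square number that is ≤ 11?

Solve n² ≤ 11 for integer n.
n = 3 gives 9 ≤ 11, while n = 4 gives 16 > 11; so the answer is 9.

9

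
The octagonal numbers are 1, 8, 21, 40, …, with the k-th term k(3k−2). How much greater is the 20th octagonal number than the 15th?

20·(3·20 − 2) = 1160 and 15·(3·15 − 2) = 645.
Difference: 1160 − 645 = 515.

515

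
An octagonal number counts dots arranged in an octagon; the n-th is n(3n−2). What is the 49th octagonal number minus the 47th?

49·(3·49 − 2) = 7105 and 47·(3·47 − 2) = 6533.
Difference: 7105 − 6533 = 572.

572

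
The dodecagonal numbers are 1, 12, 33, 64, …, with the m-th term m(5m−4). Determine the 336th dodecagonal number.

563136

The 336th dodecagonal number is n(5n−4) with n = 336.
336·(5·336 − 4) = 336·1676 = 563136.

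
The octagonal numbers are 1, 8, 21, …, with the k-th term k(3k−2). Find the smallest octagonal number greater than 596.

Solve n(3n−2) > 596 for integer n.
The largest n with value ≤ 596 is 14 (since 560 ≤ 596 < 645), so the first above is n = 15, value 645.

645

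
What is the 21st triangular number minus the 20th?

Consecutive triangular numbers differ by n: T_{21} − T_{20} = 21.

21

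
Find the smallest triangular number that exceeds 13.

15

Solve n(n+1)/2 > 13 for integer n.
The largest n with value ≤ 13 is 4 (since 10 ≤ 13 < 15), so the first above is n = 5, value 15.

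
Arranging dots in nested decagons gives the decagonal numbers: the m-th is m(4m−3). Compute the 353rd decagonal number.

497377

The 353rd decagonal number is n(4n−3) with n = 353.
353·(4·353 − 3) = 353·1409 = 497377.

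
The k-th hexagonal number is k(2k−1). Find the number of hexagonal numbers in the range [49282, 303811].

The n-th hexagonal number is n(2n−1).
Smallest index with value ≥ 49282: n = 158 (giving 49770).
Largest index with value ≤ 303811: n = 390 (giving 303810).
Indices 158 through 390: 233 terms.

233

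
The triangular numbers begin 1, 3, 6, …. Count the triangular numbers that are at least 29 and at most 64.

3

The n-th triangular number is n(n+1)/2.
Smallest index with value ≥ 29: n = 8 (giving 36).
Largest index with value ≤ 64: n = 10 (giving 55).
Indices 8 through 10: 3 terms.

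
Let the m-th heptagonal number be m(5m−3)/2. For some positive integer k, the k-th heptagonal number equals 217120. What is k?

Set n(5n−3)/2 = 217120, giving 5n² − 3n − 434240 = 0.
The discriminant is 9 + 40·217120 = 8684809, and √8684809 = 2947.
So n = (3 + 2947) / 10 = 2950/10 = 295.

295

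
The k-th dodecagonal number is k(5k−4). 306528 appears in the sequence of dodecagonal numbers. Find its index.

Set n(5n−4) = 306528, giving 5n² − 4n − 306528 = 0.
The discriminant is 16 + 20·306528 = 6130576, and √6130576 = 2476.
So n = (4 + 2476) / 10 = 2480/10 = 248.

248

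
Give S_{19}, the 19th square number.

361

The 19th square number is n² with n = 19.
19² = 361.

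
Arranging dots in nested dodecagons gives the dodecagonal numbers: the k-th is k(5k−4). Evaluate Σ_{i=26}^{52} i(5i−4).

Σ i(5i−4) = 5Σi² − 4Σi over i = 26..52.
Σi = 1378 − 325 = 1053 and Σi² = 48230 − 5525 = 42705.
5·42705 − 4·1053 = 209313.

209313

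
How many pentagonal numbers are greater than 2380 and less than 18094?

The n-th pentagonal number is n(3n−1)/2.
Smallest index with value > 2380: n = 41 (giving 2501).
Largest index with value < 18094: n = 109 (giving 17767).
Indices 41 through 109: 69 terms.

69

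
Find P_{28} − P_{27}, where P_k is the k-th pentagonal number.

Consecutive pentagonal numbers differ by 3n − 2: here 3·28 − 2 = 82.

82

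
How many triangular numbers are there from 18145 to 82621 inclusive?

217

The n-th triangular number is n(n+1)/2.
Smallest index with value ≥ 18145: n = 190 (giving 18145).
Largest index with value ≤ 82621: n = 406 (giving 82621).
Indices 190 through 406: 217 terms.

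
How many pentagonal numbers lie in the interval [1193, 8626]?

The n-th pentagonal number is n(3n−1)/2.
Smallest index with value ≥ 1193: n = 29 (giving 1247).
Largest index with value ≤ 8626: n = 76 (giving 8626).
Indices 29 through 76: 48 terms.

48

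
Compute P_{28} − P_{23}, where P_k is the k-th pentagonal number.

380

28·(3·28 − 1)/2 = 1162 and 23·(3·23 − 1)/2 = 782.
Difference: 1162 − 782 = 380.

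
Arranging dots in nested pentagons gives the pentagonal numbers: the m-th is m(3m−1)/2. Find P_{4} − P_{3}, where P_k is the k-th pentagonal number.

10

Consecutive pentagonal numbers differ by 3n − 2: here 3·4 − 2 = 10.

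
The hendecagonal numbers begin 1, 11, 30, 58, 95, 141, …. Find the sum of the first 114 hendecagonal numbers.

2228700

Σ i(9i−7)/2 = (9Σi² − 7Σi) / 2 over i = 1..114.
Σi = 6555 and Σi² = 500365.
(9·500365 − 7·6555) / 2 = 4457400/2 = 2228700.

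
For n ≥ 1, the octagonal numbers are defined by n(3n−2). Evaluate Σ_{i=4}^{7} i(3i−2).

Σ i(3i−2) = 3Σi² − 2Σi over i = 4..7.
Σi = 28 − 6 = 22 and Σi² = 140 − 14 = 126.
3·126 − 2·22 = 334.

334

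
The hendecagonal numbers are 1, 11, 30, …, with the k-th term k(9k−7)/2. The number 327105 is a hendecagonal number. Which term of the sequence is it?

Set n(9n−7)/2 = 327105, giving 9n² − 7n − 654210 = 0.
So n = (7 + 4853) / 18 = 4860/18 = 270.

270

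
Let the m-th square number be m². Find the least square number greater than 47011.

47089

Solve n² > 47011 for integer n.
The largest n with value ≤ 47011 is 216 (since 46656 ≤ 47011 < 47089), so the first above is n = 217, value 47089.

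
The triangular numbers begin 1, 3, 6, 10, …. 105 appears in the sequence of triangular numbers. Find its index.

14

Set n(n+1)/2 = 105, giving n² + n − 210 = 0.
The discriminant is 1 + 8·105 = 841, and √841 = 29.
So n = (-1 + 29) / 2 = 28/2 = 14.
Check: 14·15/2 = 105. ✓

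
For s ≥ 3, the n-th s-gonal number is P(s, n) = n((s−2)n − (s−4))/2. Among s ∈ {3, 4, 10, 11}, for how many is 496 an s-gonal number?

1

s = 3: P(3, 31) = 496. ✓
s = 4: P(4, 22) = 484 and P(4, 23) = 529; 496 is not s-gonal.
s = 10: P(10, 11) = 451 and P(10, 12) = 540; 496 is not s-gonal.
s = 11: P(11, 10) = 415 and P(11, 11) = 506; 496 is not s-gonal.
Hits: s ∈ {3} → 1.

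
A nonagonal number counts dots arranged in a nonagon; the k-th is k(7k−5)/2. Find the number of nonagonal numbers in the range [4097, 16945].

35

The n-th nonagonal number is n(7n−5)/2.
Smallest index with value ≥ 4097: n = 35 (giving 4200).
Largest index with value ≤ 16945: n = 69 (giving 16491).
Indices 35 through 69: 35 terms.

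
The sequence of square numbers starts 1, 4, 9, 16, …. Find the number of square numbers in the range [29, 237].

The n-th square number is n².
Smallest index with value ≥ 29: n = 6 (giving 36).
Largest index with value ≤ 237: n = 15 (giving 225).
Indices 6 through 15: 10 terms.

10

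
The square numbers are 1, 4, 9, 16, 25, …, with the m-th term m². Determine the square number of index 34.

The 34th square number is n² with n = 34.
34² = 1156.

1156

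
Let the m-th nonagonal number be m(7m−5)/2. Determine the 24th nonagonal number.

The 24th nonagonal number is n(7n−5)/2 with n = 24.
24·(7·24 − 5)/2 = 24·163/2 = 1956.

1956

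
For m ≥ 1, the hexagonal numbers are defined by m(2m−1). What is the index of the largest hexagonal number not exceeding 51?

Solve n(2n−1) ≤ 51 for integer n.
n = 5 gives 45 ≤ 51, while n = 6 gives 66 > 51; so the answer is index 5.

5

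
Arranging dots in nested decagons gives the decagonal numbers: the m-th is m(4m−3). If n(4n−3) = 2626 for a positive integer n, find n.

26

Set n(4n−3) = 2626, giving 4n² − 3n − 2626 = 0.
So n = (3 + 205) / 8 = 208/8 = 26.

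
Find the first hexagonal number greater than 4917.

4950

Solve n(2n−1) > 4917 for integer n.
The largest n with value ≤ 4917 is 49 (since 4753 ≤ 4917 < 4950), so the first above is n = 50, value 4950.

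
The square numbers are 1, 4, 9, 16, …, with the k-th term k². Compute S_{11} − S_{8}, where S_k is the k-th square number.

57

11² = 121 and 8² = 64.
Difference: 121 − 64 = 57.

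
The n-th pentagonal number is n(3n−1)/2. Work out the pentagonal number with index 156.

36426

The 156th pentagonal number is n(3n−1)/2 with n = 156.
156·(3·156 − 1)/2 = 156·467/2 = 36426.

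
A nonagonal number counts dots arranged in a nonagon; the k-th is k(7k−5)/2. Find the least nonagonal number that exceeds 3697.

Solve n(7n−5)/2 > 3697 for integer n.
The largest n with value ≤ 3697 is 32 (since 3504 ≤ 3697 < 3729), so the first above is n = 33, value 3729.

3729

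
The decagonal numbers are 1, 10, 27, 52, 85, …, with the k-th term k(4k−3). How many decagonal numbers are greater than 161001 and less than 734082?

227

The n-th decagonal number is n(4n−3).
Smallest index with value > 161001: n = 202 (giving 162610).
Largest index with value < 734082: n = 428 (giving 731452).
Indices 202 through 428: 227 terms.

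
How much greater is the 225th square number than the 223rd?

896

225² = 50625 and 223² = 49729.
Difference: 50625 − 49729 = 896.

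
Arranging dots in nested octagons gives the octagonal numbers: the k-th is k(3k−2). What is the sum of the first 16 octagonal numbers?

4216

Σ i(3i−2) = 3Σi² − 2Σi over i = 1..16.
Σi = 136 and Σi² = 1496.
3·1496 − 2·136 = 4216.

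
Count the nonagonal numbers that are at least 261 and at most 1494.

The n-th nonagonal number is n(7n−5)/2.
Smallest index with value ≥ 261: n = 9 (giving 261).
Largest index with value ≤ 1494: n = 21 (giving 1491).
Indices 9 through 21: 13 terms.

13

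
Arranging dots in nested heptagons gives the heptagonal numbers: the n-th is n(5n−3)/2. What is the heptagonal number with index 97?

23377

The 97th heptagonal number is n(5n−3)/2 with n = 97.
97·(5·97 − 3)/2 = 97·482/2 = 97·241 = 23377.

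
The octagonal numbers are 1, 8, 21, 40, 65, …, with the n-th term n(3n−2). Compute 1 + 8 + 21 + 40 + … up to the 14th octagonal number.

Σ i(3i−2) = 3Σi² − 2Σi over i = 1..14.
Σi = 105 and Σi² = 1015.
3·1015 − 2·105 = 2835.

2835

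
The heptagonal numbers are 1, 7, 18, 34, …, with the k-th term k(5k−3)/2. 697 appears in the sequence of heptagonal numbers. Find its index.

17

Set n(5n−3)/2 = 697, giving 5n² − 3n − 1394 = 0.
The discriminant is 9 + 40·697 = 27889, and √27889 = 167.
So n = (3 + 167) / 10 = 170/10 = 17.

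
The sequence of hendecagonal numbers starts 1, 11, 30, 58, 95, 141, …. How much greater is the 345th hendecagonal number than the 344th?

3097

Consecutive hendecagonal numbers differ by 9n − 8: here 9·345 − 8 = 3097.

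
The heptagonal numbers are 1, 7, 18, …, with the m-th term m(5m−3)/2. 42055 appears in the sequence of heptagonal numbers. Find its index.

130

Set n(5n−3)/2 = 42055, giving 5n² − 3n − 84110 = 0.
So n = (3 + 1297) / 10 = 1300/10 = 130.
Check: 130·(5·130 − 3)/2 = 42055. ✓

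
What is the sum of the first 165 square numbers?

Σ_{i=1}^{165} i² = 165·166·331/6 = 1511015.

1511015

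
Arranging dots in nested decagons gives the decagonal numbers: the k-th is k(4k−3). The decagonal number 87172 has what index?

148

Set n(4n−3) = 87172, giving 4n² − 3n − 87172 = 0.
The discriminant is 9 + 16·87172 = 1394761, and √1394761 = 1181.
So n = (3 + 1181) / 8 = 1184/8 = 148.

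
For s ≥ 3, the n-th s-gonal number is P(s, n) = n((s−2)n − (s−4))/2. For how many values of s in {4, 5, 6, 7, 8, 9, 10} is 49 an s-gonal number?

s = 4: P(4, 7) = 49. ✓
s = 5: P(5, 5) = 35 and P(5, 6) = 51; 49 is not s-gonal.
s = 6: P(6, 5) = 45 and P(6, 6) = 66; 49 is not s-gonal.
s = 7: P(7, 4) = 34 and P(7, 5) = 55; 49 is not s-gonal.
s = 8: P(8, 4) = 40 and P(8, 5) = 65; 49 is not s-gonal.
s = 9: P(9, 4) = 46 and P(9, 5) = 75; 49 is not s-gonal.
s = 10: P(10, 3) = 27 and P(10, 4) = 52; 49 is not s-gonal.
Hits: s ∈ {4} → 1.

1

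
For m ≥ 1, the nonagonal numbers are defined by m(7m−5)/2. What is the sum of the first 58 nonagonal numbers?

Σ i(7i−5)/2 = (7Σi² − 5Σi) / 2 over i = 1..58.
Σi = 1711 and Σi² = 66729.
(7·66729 − 5·1711) / 2 = 458548/2 = 229274.

229274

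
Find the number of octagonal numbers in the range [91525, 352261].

The n-th octagonal number is n(3n−2).
Smallest index with value ≥ 91525: n = 175 (giving 91525).
Largest index with value ≤ 352261: n = 343 (giving 352261).
Indices 175 through 343: 169 terms.

169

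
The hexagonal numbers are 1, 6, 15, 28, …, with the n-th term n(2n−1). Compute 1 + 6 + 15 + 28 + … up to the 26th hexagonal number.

12051

Σ i(2i−1) = 2Σi² − Σi over i = 1..26.
Σi = 351 and Σi² = 6201.
2·6201 − 1·351 = 12051.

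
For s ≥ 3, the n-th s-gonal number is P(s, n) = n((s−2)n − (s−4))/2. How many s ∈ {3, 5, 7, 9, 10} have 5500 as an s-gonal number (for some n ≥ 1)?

1

s = 3: P(3, 104) = 5460 and P(3, 105) = 5565; 5500 is not s-gonal.
s = 5: P(5, 60) = 5370 and P(5, 61) = 5551; 5500 is not s-gonal.
s = 7: P(7, 47) = 5452 and P(7, 48) = 5688; 5500 is not s-gonal.
s = 9: P(9, 40) = 5500. ✓
s = 10: P(10, 37) = 5365 and P(10, 38) = 5662; 5500 is not s-gonal.
Hits: s ∈ {9} → 1.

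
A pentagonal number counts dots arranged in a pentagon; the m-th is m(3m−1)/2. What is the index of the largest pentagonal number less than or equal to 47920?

Solve n(3n−1)/2 ≤ 47920 for integer n.
n = 178 gives 47437 ≤ 47920, while n = 179 gives 47972 > 47920; so the answer is index 178.

178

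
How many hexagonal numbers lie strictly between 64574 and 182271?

123

The n-th hexagonal number is n(2n−1).
Smallest index with value > 64574: n = 180 (giving 64620).
Largest index with value < 182271: n = 302 (giving 182106).
Indices 180 through 302: 123 terms.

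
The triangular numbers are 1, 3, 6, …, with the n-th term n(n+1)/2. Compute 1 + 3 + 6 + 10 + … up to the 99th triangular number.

Σ i(i+1)/2 = (Σi² + Σi) / 2 over i = 1..99.
Σi = 4950 and Σi² = 328350.
(1·328350 + 1·4950) / 2 = 333300/2 = 166650.

166650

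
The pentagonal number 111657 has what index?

Set n(3n−1)/2 = 111657, giving 3n² − n − 223314 = 0.
So n = (1 + 1637) / 6 = 1638/6 = 273.
Check: 273·(3·273 − 1)/2 = 111657. ✓

273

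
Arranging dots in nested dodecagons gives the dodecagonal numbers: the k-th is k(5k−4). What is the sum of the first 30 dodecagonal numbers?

45415

Σ i(5i−4) = 5Σi² − 4Σi over i = 1..30.
Σi = 465 and Σi² = 9455.
5·9455 − 4·465 = 45415.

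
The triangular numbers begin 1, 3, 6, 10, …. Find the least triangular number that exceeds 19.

21

Solve n(n+1)/2 > 19 for integer n.
The largest n with value ≤ 19 is 5 (since 15 ≤ 19 < 21), so the first above is n = 6, value 21.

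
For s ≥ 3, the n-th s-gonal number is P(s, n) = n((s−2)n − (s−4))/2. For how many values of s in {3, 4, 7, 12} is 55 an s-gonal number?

2

s = 3: P(3, 10) = 55. ✓
s = 4: P(4, 7) = 49 and P(4, 8) = 64; 55 is not s-gonal.
s = 7: P(7, 5) = 55. ✓
s = 12: P(12, 3) = 33 and P(12, 4) = 64; 55 is not s-gonal.
Hits: s ∈ {3, 7} → 2.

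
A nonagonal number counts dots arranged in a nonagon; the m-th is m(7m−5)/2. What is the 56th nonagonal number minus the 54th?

765

56·(7·56 − 5)/2 = 10836 and 54·(7·54 − 5)/2 = 10071.
Difference: 10836 − 10071 = 765.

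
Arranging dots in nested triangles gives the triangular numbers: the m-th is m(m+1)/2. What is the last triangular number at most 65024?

Solve n(n+1)/2 ≤ 65024 for integer n.
n = 360 gives 64980 ≤ 65024, while n = 361 gives 65341 > 65024; so the answer is 64980.

64980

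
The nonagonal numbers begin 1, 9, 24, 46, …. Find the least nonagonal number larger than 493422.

493876

Solve n(7n−5)/2 > 493422 for integer n.
The largest n with value ≤ 493422 is 375 (since 491250 ≤ 493422 < 493876), so the first above is n = 376, value 493876.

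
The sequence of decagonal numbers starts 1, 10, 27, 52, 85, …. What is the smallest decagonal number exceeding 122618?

123376

Solve n(4n−3) > 122618 for integer n.
The largest n with value ≤ 122618 is 175 (since 121975 ≤ 122618 < 123376), so the first above is n = 176, value 123376.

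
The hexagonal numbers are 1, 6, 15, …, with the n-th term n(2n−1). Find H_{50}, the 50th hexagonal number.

4950

The 50th hexagonal number is n(2n−1) with n = 50.
50·(2·50 − 1) = 50·99 = 4950.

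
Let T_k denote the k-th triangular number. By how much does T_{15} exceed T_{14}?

15

Consecutive triangular numbers differ by n: T_{15} − T_{14} = 15.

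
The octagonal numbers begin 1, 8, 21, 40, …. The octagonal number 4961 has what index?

41

Set n(3n−2) = 4961, giving 3n² − 2n − 4961 = 0.
The discriminant is 4 + 12·4961 = 59536, and √59536 = 244.
So n = (2 + 244) / 6 = 246/6 = 41.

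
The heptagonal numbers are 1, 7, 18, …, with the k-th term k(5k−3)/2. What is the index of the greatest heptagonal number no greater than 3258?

36

Solve n(5n−3)/2 ≤ 3258 for integer n.
n = 36 gives 3186 ≤ 3258, while n = 37 gives 3367 > 3258; so the answer is index 36.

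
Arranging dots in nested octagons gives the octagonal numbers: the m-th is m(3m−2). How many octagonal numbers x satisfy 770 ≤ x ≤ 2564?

The n-th octagonal number is n(3n−2).
Smallest index with value ≥ 770: n = 17 (giving 833).
Largest index with value ≤ 2564: n = 29 (giving 2465).
Indices 17 through 29: 13 terms.

13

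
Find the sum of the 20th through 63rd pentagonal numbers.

Σ i(3i−1)/2 = (3Σi² − Σi) / 2 over i = 20..63.
Σi = 2016 − 190 = 1826 and Σi² = 85344 − 2470 = 82874.
(3·82874 − 1·1826) / 2 = 246796/2 = 123398.

123398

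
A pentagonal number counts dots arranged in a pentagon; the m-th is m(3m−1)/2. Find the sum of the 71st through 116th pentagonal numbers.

613226

Σ i(3i−1)/2 = (3Σi² − Σi) / 2 over i = 71..116.
Σi = 6786 − 2485 = 4301 and Σi² = 527046 − 116795 = 410251.
(3·410251 − 1·4301) / 2 = 1226452/2 = 613226.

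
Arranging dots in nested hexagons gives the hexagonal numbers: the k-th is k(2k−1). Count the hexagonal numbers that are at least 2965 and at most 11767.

38

The n-th hexagonal number is n(2n−1).
Smallest index with value ≥ 2965: n = 39 (giving 3003).
Largest index with value ≤ 11767: n = 76 (giving 11476).
Indices 39 through 76: 38 terms.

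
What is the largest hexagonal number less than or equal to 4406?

Solve n(2n−1) ≤ 4406 for integer n.
n = 47 gives 4371 ≤ 4406, while n = 48 gives 4560 > 4406; so the answer is 4371.

4371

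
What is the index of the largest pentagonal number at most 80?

Solve n(3n−1)/2 ≤ 80 for integer n.
n = 7 gives 70 ≤ 80, while n = 8 gives 92 > 80; so the answer is index 7.

7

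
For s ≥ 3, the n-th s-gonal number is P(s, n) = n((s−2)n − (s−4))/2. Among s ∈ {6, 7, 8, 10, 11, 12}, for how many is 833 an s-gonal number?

s = 6: P(6, 20) = 780 and P(6, 21) = 861; 833 is not s-gonal.
s = 7: P(7, 18) = 783 and P(7, 19) = 874; 833 is not s-gonal.
s = 8: P(8, 17) = 833. ✓
s = 10: P(10, 14) = 742 and P(10, 15) = 855; 833 is not s-gonal.
s = 11: P(11, 14) = 833. ✓
s = 12: P(12, 13) = 793 and P(12, 14) = 924; 833 is not s-gonal.
Hits: s ∈ {8, 11} → 2.

2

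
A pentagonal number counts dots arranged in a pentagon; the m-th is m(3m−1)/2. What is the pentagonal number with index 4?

The 4th pentagonal number is n(3n−1)/2 with n = 4.
4·(3·4 − 1)/2 = 4·11/2 = 22.

22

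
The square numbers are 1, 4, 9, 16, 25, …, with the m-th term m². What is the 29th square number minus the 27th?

29² = 841 and 27² = 729.
Difference: 841 − 729 = 112.

112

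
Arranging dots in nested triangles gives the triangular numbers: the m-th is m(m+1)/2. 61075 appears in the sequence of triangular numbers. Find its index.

349

Set n(n+1)/2 = 61075, giving n² + n − 122150 = 0.
The discriminant is 1 + 8·61075 = 488601, and √488601 = 699.
So n = (-1 + 699) / 2 = 698/2 = 349.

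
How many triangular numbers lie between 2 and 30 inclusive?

6

The n-th triangular number is n(n+1)/2.
Smallest index with value ≥ 2: n = 2 (giving 3).
Largest index with value ≤ 30: n = 7 (giving 28).
Indices 2 through 7: 6 terms.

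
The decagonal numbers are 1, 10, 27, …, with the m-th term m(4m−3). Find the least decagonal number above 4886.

5076

Solve n(4n−3) > 4886 for integer n.
The largest n with value ≤ 4886 is 35 (since 4795 ≤ 4886 < 5076), so the first above is n = 36, value 5076.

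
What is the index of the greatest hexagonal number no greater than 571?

Solve n(2n−1) ≤ 571 for integer n.
n = 17 gives 561 ≤ 571, while n = 18 gives 630 > 571; so the answer is index 17.

17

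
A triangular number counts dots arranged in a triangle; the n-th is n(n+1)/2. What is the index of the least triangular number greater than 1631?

57

Solve n(n+1)/2 > 1631 for integer n.
The largest n with value ≤ 1631 is 56 (since 1596 ≤ 1631 < 1653), so the first above is n = 57, value 1653.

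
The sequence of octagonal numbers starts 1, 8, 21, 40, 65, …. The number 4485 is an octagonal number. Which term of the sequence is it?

Set n(3n−2) = 4485, giving 3n² − 2n − 4485 = 0.
The discriminant is 4 + 12·4485 = 53824, and √53824 = 232.
So n = (2 + 232) / 6 = 234/6 = 39.
Check: 39·(3·39 − 2) = 4485. ✓

39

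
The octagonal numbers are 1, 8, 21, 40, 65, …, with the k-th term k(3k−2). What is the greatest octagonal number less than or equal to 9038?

8965

Solve n(3n−2) ≤ 9038 for integer n.
n = 55 gives 8965 ≤ 9038, while n = 56 gives 9296 > 9038; so the answer is 8965.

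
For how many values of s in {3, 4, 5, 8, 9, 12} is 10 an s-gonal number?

s = 3: P(3, 4) = 10. ✓
s = 4: P(4, 3) = 9 and P(4, 4) = 16; 10 is not s-gonal.
s = 5: P(5, 2) = 5 and P(5, 3) = 12; 10 is not s-gonal.
s = 8: P(8, 2) = 8 and P(8, 3) = 21; 10 is not s-gonal.
s = 9: P(9, 2) = 9 and P(9, 3) = 24; 10 is not s-gonal.
s = 12: P(12, 1) = 1 and P(12, 2) = 12; 10 is not s-gonal.
Hits: s ∈ {3} → 1.

1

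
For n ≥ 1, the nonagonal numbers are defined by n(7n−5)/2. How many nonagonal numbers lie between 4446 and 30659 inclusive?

The n-th nonagonal number is n(7n−5)/2.
Smallest index with value ≥ 4446: n = 36 (giving 4446).
Largest index with value ≤ 30659: n = 93 (giving 30039).
Indices 36 through 93: 58 terms.

58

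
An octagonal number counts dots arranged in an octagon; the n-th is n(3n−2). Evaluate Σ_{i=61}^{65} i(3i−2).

Σ i(3i−2) = 3Σi² − 2Σi over i = 61..65.
Σi = 2145 − 1830 = 315 and Σi² = 93665 − 73810 = 19855.
3·19855 − 2·315 = 58935.

58935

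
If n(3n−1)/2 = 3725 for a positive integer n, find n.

Set n(3n−1)/2 = 3725, giving 3n² − n − 7450 = 0.
The discriminant is 1 + 24·3725 = 89401, and √89401 = 299.
So n = (1 + 299) / 6 = 300/6 = 50.

50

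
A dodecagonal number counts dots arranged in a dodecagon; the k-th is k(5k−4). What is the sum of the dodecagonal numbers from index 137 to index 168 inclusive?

Σ i(5i−4) = 5Σi² − 4Σi over i = 137..168.
Σi = 14196 − 9316 = 4880 and Σi² = 1594684 − 847756 = 746928.
5·746928 − 4·4880 = 3715120.

3715120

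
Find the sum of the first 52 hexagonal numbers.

Σ i(2i−1) = 2Σi² − Σi over i = 1..52.
Σi = 1378 and Σi² = 48230.
2·48230 − 1·1378 = 95082.

95082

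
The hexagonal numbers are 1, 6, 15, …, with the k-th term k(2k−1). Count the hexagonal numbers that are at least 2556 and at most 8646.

31

The n-th hexagonal number is n(2n−1).
Smallest index with value ≥ 2556: n = 36 (giving 2556).
Largest index with value ≤ 8646: n = 66 (giving 8646).
Indices 36 through 66: 31 terms.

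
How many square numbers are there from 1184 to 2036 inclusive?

11

The n-th square number is n².
Smallest index with value ≥ 1184: n = 35 (giving 1225).
Largest index with value ≤ 2036: n = 45 (giving 2025).
Indices 35 through 45: 11 terms.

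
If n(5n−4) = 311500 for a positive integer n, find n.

250

Set n(5n−4) = 311500, giving 5n² − 4n − 311500 = 0.
The discriminant is 16 + 20·311500 = 6230016, and √6230016 = 2496.
So n = (4 + 2496) / 10 = 2500/10 = 250.
Check: 250·(5·250 − 4) = 311500. ✓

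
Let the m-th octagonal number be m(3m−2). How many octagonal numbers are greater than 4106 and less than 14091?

31

The n-th octagonal number is n(3n−2).
Smallest index with value > 4106: n = 38 (giving 4256).
Largest index with value < 14091: n = 68 (giving 13736).
Indices 38 through 68: 31 terms.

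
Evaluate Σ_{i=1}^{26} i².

6201

Σ_{i=1}^{26} i² = 26·27·53/6 = 6201.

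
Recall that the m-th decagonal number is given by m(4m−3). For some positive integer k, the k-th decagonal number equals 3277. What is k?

Set n(4n−3) = 3277, giving 4n² − 3n − 3277 = 0.
The discriminant is 9 + 16·3277 = 52441, and √52441 = 229.
So n = (3 + 229) / 8 = 232/8 = 29.
Check: 29·(4·29 − 3) = 3277. ✓

29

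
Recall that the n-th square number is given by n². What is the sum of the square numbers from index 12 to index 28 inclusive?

7208

Σ_{i=12}^{28} i² = 7714 − 506 = 7208.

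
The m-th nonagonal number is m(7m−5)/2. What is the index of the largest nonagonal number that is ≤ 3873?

33

Solve n(7n−5)/2 ≤ 3873 for integer n.
n = 33 gives 3729 ≤ 3873, while n = 34 gives 3961 > 3873; so the answer is index 33.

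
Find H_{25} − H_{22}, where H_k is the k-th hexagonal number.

279

25·(2·25 − 1) = 1225 and 22·(2·22 − 1) = 946.
Difference: 1225 − 946 = 279.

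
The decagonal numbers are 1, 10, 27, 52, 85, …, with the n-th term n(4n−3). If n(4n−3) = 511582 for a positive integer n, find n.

358

Set n(4n−3) = 511582, giving 4n² − 3n − 511582 = 0.
The discriminant is 9 + 16·511582 = 8185321, and √8185321 = 2861.
So n = (3 + 2861) / 8 = 2864/8 = 358.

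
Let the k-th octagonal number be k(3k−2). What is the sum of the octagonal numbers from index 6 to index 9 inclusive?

Σ i(3i−2) = 3Σi² − 2Σi over i = 6..9.
Σi = 45 − 15 = 30 and Σi² = 285 − 55 = 230.
3·230 − 2·30 = 630.

630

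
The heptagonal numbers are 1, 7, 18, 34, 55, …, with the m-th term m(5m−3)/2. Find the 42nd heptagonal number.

4347

The 42nd heptagonal number is n(5n−3)/2 with n = 42.
42·(5·42 − 3)/2 = 42·207/2 = 4347.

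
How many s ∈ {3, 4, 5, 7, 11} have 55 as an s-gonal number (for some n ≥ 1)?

s = 3: P(3, 10) = 55. ✓
s = 4: P(4, 7) = 49 and P(4, 8) = 64; 55 is not s-gonal.
s = 5: P(5, 6) = 51 and P(5, 7) = 70; 55 is not s-gonal.
s = 7: P(7, 5) = 55. ✓
s = 11: P(11, 3) = 30 and P(11, 4) = 58; 55 is not s-gonal.
Hits: s ∈ {3, 7} → 2.

2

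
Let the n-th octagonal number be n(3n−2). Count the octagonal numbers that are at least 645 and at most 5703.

29

The n-th octagonal number is n(3n−2).
Smallest index with value ≥ 645: n = 15 (giving 645).
Largest index with value ≤ 5703: n = 43 (giving 5461).
Indices 15 through 43: 29 terms.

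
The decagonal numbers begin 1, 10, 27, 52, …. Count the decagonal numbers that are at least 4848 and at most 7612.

The n-th decagonal number is n(4n−3).
Smallest index with value ≥ 4848: n = 36 (giving 5076).
Largest index with value ≤ 7612: n = 44 (giving 7612).
Indices 36 through 44: 9 terms.

9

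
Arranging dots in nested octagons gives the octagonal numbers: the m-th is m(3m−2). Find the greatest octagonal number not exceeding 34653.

34133

Solve n(3n−2) ≤ 34653 for integer n.
n = 107 gives 34133 ≤ 34653, while n = 108 gives 34776 > 34653; so the answer is 34133.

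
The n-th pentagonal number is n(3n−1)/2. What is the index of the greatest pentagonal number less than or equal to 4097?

Solve n(3n−1)/2 ≤ 4097 for integer n.
n = 52 gives 4030 ≤ 4097, while n = 53 gives 4187 > 4097; so the answer is index 52.

52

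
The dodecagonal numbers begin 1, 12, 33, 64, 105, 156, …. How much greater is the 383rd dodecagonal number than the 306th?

264957

383·(5·383 − 4) = 731913 and 306·(5·306 − 4) = 466956.
Difference: 731913 − 466956 = 264957.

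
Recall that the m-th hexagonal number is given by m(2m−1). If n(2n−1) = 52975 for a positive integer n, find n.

163

Set n(2n−1) = 52975, giving 2n² − n − 52975 = 0.
The discriminant is 1 + 8·52975 = 423801, and √423801 = 651.
So n = (1 + 651) / 4 = 652/4 = 163.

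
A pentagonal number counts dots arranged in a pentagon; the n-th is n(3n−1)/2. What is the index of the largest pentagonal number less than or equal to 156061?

Solve n(3n−1)/2 ≤ 156061 for integer n.
n = 322 gives 155365 ≤ 156061, while n = 323 gives 156332 > 156061; so the answer is index 322.

322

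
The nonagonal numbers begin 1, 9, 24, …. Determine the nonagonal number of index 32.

The 32nd nonagonal number is n(7n−5)/2 with n = 32.
32·(7·32 − 5)/2 = 32·219/2 = 3504.

3504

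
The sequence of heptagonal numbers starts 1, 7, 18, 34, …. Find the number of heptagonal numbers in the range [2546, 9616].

The n-th heptagonal number is n(5n−3)/2.
Smallest index with value ≥ 2546: n = 33 (giving 2673).
Largest index with value ≤ 9616: n = 62 (giving 9517).
Indices 33 through 62: 30 terms.

30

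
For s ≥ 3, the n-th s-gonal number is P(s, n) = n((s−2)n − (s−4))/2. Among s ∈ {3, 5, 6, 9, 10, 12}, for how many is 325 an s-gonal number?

s = 3: P(3, 25) = 325. ✓
s = 5: P(5, 14) = 287 and P(5, 15) = 330; 325 is not s-gonal.
s = 6: P(6, 13) = 325. ✓
s = 9: P(9, 10) = 325. ✓
s = 10: P(10, 9) = 297 and P(10, 10) = 370; 325 is not s-gonal.
s = 12: P(12, 8) = 288 and P(12, 9) = 369; 325 is not s-gonal.
Hits: s ∈ {3, 6, 9} → 3.

3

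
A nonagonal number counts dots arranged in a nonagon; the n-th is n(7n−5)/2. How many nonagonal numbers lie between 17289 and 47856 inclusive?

The n-th nonagonal number is n(7n−5)/2.
Smallest index with value ≥ 17289: n = 71 (giving 17466).
Largest index with value ≤ 47856: n = 117 (giving 47619).
Indices 71 through 117: 47 terms.

47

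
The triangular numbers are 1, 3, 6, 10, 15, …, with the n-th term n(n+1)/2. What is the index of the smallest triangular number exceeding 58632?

Solve n(n+1)/2 > 58632 for integer n.
The largest n with value ≤ 58632 is 341 (since 58311 ≤ 58632 < 58653), so the first above is n = 342, value 58653.

342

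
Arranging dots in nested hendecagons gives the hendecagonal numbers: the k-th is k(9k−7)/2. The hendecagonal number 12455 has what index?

Set n(9n−7)/2 = 12455, giving 9n² − 7n − 24910 = 0.
The discriminant is 49 + 72·12455 = 896809, and √896809 = 947.
So n = (7 + 947) / 18 = 954/18 = 53.

53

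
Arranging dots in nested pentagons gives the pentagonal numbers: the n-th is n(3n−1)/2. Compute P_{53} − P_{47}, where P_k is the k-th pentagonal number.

897

53·(3·53 − 1)/2 = 4187 and 47·(3·47 − 1)/2 = 3290.
Difference: 4187 − 3290 = 897.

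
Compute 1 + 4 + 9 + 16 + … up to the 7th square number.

140

Σ_{i=1}^{7} i² = 7·8·15/6 = 140.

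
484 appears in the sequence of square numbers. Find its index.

22

We need n² = 484, so n = √484 = 22.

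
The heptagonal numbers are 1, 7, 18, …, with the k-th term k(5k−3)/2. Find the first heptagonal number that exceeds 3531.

Solve n(5n−3)/2 > 3531 for integer n.
The largest n with value ≤ 3531 is 37 (since 3367 ≤ 3531 < 3553), so the first above is n = 38, value 3553.

3553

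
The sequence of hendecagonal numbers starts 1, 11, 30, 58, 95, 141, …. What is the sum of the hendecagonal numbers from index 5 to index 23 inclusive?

Σ i(9i−7)/2 = (9Σi² − 7Σi) / 2 over i = 5..23.
Σi = 276 − 10 = 266 and Σi² = 4324 − 30 = 4294.
(9·4294 − 7·266) / 2 = 36784/2 = 18392.

18392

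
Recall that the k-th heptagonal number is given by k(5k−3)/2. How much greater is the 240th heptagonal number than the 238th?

240·(5·240 − 3)/2 = 143640 and 238·(5·238 − 3)/2 = 141253.
Difference: 143640 − 141253 = 2387.

2387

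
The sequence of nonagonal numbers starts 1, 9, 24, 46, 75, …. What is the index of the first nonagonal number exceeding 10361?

Solve n(7n−5)/2 > 10361 for integer n.
The largest n with value ≤ 10361 is 54 (since 10071 ≤ 10361 < 10450), so the first above is n = 55, value 10450.

55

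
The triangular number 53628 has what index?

Set n(n+1)/2 = 53628, giving n² + n − 107256 = 0.
The discriminant is 1 + 8·53628 = 429025, and √429025 = 655.
So n = (-1 + 655) / 2 = 654/2 = 327.
Check: 327·328/2 = 53628. ✓

327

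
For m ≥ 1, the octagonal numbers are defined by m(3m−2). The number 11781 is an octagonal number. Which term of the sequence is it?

Set n(3n−2) = 11781, giving 3n² − 2n − 11781 = 0.
So n = (2 + 376) / 6 = 378/6 = 63.
Check: 63·(3·63 − 2) = 11781. ✓

63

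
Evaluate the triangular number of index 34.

The 34th triangular number is n(n+1)/2 with n = 34.
34·35/2 = 1190/2 = 595.

595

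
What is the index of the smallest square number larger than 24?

5

Solve n² > 24 for integer n.
The largest n with value ≤ 24 is 4 (since 16 ≤ 24 < 25), so the first above is n = 5, value 25.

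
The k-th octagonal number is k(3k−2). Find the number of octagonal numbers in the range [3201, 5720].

12

The n-th octagonal number is n(3n−2).
Smallest index with value ≥ 3201: n = 33 (giving 3201).
Largest index with value ≤ 5720: n = 44 (giving 5720).
Indices 33 through 44: 12 terms.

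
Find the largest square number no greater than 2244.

Solve n² ≤ 2244 for integer n.
n = 47 gives 2209 ≤ 2244, while n = 48 gives 2304 > 2244; so the answer is 2209.

2209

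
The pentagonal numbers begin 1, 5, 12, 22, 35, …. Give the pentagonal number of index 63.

5922

The 63rd pentagonal number is n(3n−1)/2 with n = 63.
63·(3·63 − 1)/2 = 63·188/2 = 63·94 = 5922.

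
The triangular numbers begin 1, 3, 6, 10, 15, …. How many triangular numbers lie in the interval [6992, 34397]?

144

The n-th triangular number is n(n+1)/2.
Smallest index with value ≥ 6992: n = 118 (giving 7021).
Largest index with value ≤ 34397: n = 261 (giving 34191).
Indices 118 through 261: 144 terms.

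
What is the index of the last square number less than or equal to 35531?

188

Solve n² ≤ 35531 for integer n.
n = 188 gives 35344 ≤ 35531, while n = 189 gives 35721 > 35531; so the answer is index 188.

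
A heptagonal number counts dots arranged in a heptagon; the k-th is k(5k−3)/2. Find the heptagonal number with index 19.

19·(5·19 − 3)/2 = 19·92/2 = 19·46 = 874.

874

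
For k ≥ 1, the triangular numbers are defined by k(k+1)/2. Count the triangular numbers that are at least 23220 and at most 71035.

The n-th triangular number is n(n+1)/2.
Smallest index with value ≥ 23220: n = 215 (giving 23220).
Largest index with value ≤ 71035: n = 376 (giving 70876).
Indices 215 through 376: 162 terms.

162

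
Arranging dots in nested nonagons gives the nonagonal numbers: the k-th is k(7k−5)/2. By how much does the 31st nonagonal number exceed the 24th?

31·(7·31 − 5)/2 = 3286 and 24·(7·24 − 5)/2 = 1956.
Difference: 3286 − 1956 = 1330.

1330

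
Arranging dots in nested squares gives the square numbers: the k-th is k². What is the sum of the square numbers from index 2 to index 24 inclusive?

Σ_{i=2}^{24} i² = 4900 − 1 = 4899.

4899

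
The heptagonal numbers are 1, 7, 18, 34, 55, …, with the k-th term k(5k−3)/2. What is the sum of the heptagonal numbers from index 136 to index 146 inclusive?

Σ i(5i−3)/2 = (5Σi² − 3Σi) / 2 over i = 136..146.
Σi = 10731 − 9180 = 1551 and Σi² = 1048061 − 829260 = 218801.
(5·218801 − 3·1551) / 2 = 1089352/2 = 544676.

544676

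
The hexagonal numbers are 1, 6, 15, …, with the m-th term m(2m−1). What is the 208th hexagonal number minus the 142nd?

46134

208·(2·208 − 1) = 86320 and 142·(2·142 − 1) = 40186.
Difference: 86320 − 40186 = 46134.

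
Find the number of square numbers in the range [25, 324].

14

The n-th square number is n².
Smallest index with value ≥ 25: n = 5 (giving 25).
Largest index with value ≤ 324: n = 18 (giving 324).
Indices 5 through 18: 14 terms.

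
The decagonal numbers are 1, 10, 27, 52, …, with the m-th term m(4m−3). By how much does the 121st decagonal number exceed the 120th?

961

Consecutive decagonal numbers differ by 8n − 7: here 8·121 − 7 = 961.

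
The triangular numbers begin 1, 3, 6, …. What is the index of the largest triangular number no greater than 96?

13

Solve n(n+1)/2 ≤ 96 for integer n.
n = 13 gives 91 ≤ 96, while n = 14 gives 105 > 96; so the answer is index 13.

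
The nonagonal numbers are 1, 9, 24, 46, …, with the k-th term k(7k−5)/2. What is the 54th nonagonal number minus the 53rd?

Consecutive nonagonal numbers differ by 7n − 6: here 7·54 − 6 = 372.

372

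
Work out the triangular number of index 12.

78

The 12th triangular number is n(n+1)/2 with n = 12.
12·13/2 = 156/2 = 78.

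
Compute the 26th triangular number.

351

The 26th triangular number is n(n+1)/2 with n = 26.
26·27/2 = 702/2 = 351.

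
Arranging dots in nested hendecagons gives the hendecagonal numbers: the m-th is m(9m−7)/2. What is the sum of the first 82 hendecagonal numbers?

830332

Σ i(9i−7)/2 = (9Σi² − 7Σi) / 2 over i = 1..82.
Σi = 3403 and Σi² = 187165.
(9·187165 − 7·3403) / 2 = 1660664/2 = 830332.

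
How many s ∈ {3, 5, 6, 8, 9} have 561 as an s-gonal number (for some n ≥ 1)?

2

s = 3: P(3, 33) = 561. ✓
s = 5: P(5, 19) = 532 and P(5, 20) = 590; 561 is not s-gonal.
s = 6: P(6, 17) = 561. ✓
s = 8: P(8, 14) = 560 and P(8, 15) = 645; 561 is not s-gonal.
s = 9: P(9, 13) = 559 and P(9, 14) = 651; 561 is not s-gonal.
Hits: s ∈ {3, 6} → 2.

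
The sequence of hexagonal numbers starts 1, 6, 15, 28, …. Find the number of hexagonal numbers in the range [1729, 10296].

43

The n-th hexagonal number is n(2n−1).
Smallest index with value ≥ 1729: n = 30 (giving 1770).
Largest index with value ≤ 10296: n = 72 (giving 10296).
Indices 30 through 72: 43 terms.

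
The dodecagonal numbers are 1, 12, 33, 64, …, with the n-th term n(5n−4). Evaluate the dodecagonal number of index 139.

96049

139·(5·139 − 4) = 139·691 = 96049.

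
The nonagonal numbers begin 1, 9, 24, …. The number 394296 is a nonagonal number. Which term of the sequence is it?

336

Set n(7n−5)/2 = 394296, giving 7n² − 5n − 788592 = 0.
The discriminant is 25 + 56·394296 = 22080601, and √22080601 = 4699.
So n = (5 + 4699) / 14 = 4704/14 = 336.
Check: 336·(7·336 − 5)/2 = 394296. ✓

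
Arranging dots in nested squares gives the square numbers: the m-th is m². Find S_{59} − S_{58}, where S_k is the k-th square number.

117

n² − (n−1)² = 2n − 1, so 59² − 58² = 2·59 − 1 = 117.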